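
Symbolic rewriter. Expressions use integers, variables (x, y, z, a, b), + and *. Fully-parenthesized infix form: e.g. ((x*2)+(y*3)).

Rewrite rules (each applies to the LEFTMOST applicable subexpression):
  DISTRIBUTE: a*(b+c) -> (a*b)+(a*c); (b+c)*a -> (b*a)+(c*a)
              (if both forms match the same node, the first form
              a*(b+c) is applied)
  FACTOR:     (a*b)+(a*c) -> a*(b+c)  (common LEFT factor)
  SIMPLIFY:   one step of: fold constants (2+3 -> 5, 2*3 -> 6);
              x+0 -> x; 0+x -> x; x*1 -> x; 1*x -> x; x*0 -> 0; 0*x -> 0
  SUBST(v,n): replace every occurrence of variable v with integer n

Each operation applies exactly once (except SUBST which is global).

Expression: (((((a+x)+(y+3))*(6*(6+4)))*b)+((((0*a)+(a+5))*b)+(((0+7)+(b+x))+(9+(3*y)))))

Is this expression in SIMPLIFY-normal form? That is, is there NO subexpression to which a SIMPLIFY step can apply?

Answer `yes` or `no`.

Answer: no

Derivation:
Expression: (((((a+x)+(y+3))*(6*(6+4)))*b)+((((0*a)+(a+5))*b)+(((0+7)+(b+x))+(9+(3*y)))))
Scanning for simplifiable subexpressions (pre-order)...
  at root: (((((a+x)+(y+3))*(6*(6+4)))*b)+((((0*a)+(a+5))*b)+(((0+7)+(b+x))+(9+(3*y))))) (not simplifiable)
  at L: ((((a+x)+(y+3))*(6*(6+4)))*b) (not simplifiable)
  at LL: (((a+x)+(y+3))*(6*(6+4))) (not simplifiable)
  at LLL: ((a+x)+(y+3)) (not simplifiable)
  at LLLL: (a+x) (not simplifiable)
  at LLLR: (y+3) (not simplifiable)
  at LLR: (6*(6+4)) (not simplifiable)
  at LLRR: (6+4) (SIMPLIFIABLE)
  at R: ((((0*a)+(a+5))*b)+(((0+7)+(b+x))+(9+(3*y)))) (not simplifiable)
  at RL: (((0*a)+(a+5))*b) (not simplifiable)
  at RLL: ((0*a)+(a+5)) (not simplifiable)
  at RLLL: (0*a) (SIMPLIFIABLE)
  at RLLR: (a+5) (not simplifiable)
  at RR: (((0+7)+(b+x))+(9+(3*y))) (not simplifiable)
  at RRL: ((0+7)+(b+x)) (not simplifiable)
  at RRLL: (0+7) (SIMPLIFIABLE)
  at RRLR: (b+x) (not simplifiable)
  at RRR: (9+(3*y)) (not simplifiable)
  at RRRR: (3*y) (not simplifiable)
Found simplifiable subexpr at path LLRR: (6+4)
One SIMPLIFY step would give: (((((a+x)+(y+3))*(6*10))*b)+((((0*a)+(a+5))*b)+(((0+7)+(b+x))+(9+(3*y)))))
-> NOT in normal form.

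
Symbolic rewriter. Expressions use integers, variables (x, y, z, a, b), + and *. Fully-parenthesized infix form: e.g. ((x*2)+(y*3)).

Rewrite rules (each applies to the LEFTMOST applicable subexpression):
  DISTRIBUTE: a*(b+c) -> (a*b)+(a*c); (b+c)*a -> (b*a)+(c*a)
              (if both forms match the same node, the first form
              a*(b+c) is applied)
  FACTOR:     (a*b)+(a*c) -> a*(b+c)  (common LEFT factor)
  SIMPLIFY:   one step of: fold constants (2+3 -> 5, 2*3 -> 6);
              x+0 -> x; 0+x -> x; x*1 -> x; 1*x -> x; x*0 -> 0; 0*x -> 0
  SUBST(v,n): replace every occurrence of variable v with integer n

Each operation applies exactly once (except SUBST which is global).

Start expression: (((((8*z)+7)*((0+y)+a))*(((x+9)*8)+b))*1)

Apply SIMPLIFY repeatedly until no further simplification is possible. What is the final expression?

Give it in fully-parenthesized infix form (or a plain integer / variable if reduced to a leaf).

Answer: ((((8*z)+7)*(y+a))*(((x+9)*8)+b))

Derivation:
Start: (((((8*z)+7)*((0+y)+a))*(((x+9)*8)+b))*1)
Step 1: at root: (((((8*z)+7)*((0+y)+a))*(((x+9)*8)+b))*1) -> ((((8*z)+7)*((0+y)+a))*(((x+9)*8)+b)); overall: (((((8*z)+7)*((0+y)+a))*(((x+9)*8)+b))*1) -> ((((8*z)+7)*((0+y)+a))*(((x+9)*8)+b))
Step 2: at LRL: (0+y) -> y; overall: ((((8*z)+7)*((0+y)+a))*(((x+9)*8)+b)) -> ((((8*z)+7)*(y+a))*(((x+9)*8)+b))
Fixed point: ((((8*z)+7)*(y+a))*(((x+9)*8)+b))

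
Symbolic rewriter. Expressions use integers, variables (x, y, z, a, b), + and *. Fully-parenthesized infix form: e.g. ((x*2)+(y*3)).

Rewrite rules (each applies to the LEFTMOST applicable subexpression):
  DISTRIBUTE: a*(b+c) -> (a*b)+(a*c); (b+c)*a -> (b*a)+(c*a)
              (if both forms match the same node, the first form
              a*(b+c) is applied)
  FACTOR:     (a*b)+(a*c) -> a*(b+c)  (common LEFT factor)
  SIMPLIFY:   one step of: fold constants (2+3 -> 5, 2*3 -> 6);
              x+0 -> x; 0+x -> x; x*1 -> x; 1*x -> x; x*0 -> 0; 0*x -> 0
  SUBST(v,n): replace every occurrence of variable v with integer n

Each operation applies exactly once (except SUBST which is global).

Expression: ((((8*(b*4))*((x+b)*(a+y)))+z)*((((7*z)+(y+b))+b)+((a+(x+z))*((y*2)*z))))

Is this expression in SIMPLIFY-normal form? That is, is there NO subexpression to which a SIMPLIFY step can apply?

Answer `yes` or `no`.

Answer: yes

Derivation:
Expression: ((((8*(b*4))*((x+b)*(a+y)))+z)*((((7*z)+(y+b))+b)+((a+(x+z))*((y*2)*z))))
Scanning for simplifiable subexpressions (pre-order)...
  at root: ((((8*(b*4))*((x+b)*(a+y)))+z)*((((7*z)+(y+b))+b)+((a+(x+z))*((y*2)*z)))) (not simplifiable)
  at L: (((8*(b*4))*((x+b)*(a+y)))+z) (not simplifiable)
  at LL: ((8*(b*4))*((x+b)*(a+y))) (not simplifiable)
  at LLL: (8*(b*4)) (not simplifiable)
  at LLLR: (b*4) (not simplifiable)
  at LLR: ((x+b)*(a+y)) (not simplifiable)
  at LLRL: (x+b) (not simplifiable)
  at LLRR: (a+y) (not simplifiable)
  at R: ((((7*z)+(y+b))+b)+((a+(x+z))*((y*2)*z))) (not simplifiable)
  at RL: (((7*z)+(y+b))+b) (not simplifiable)
  at RLL: ((7*z)+(y+b)) (not simplifiable)
  at RLLL: (7*z) (not simplifiable)
  at RLLR: (y+b) (not simplifiable)
  at RR: ((a+(x+z))*((y*2)*z)) (not simplifiable)
  at RRL: (a+(x+z)) (not simplifiable)
  at RRLR: (x+z) (not simplifiable)
  at RRR: ((y*2)*z) (not simplifiable)
  at RRRL: (y*2) (not simplifiable)
Result: no simplifiable subexpression found -> normal form.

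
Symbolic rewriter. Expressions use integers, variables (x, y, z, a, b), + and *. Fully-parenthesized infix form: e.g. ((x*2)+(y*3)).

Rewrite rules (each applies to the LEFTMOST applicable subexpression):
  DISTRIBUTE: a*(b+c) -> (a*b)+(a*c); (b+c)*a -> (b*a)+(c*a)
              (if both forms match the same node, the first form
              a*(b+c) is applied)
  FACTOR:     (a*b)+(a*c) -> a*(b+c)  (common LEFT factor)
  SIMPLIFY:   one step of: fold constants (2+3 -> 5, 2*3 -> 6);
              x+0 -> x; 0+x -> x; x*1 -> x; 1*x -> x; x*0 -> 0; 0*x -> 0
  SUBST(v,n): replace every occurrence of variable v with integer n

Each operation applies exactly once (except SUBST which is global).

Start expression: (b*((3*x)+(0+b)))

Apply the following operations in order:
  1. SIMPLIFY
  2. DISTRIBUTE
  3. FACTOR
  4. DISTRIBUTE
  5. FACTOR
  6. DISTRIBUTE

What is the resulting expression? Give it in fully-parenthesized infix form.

Start: (b*((3*x)+(0+b)))
Apply SIMPLIFY at RR (target: (0+b)): (b*((3*x)+(0+b))) -> (b*((3*x)+b))
Apply DISTRIBUTE at root (target: (b*((3*x)+b))): (b*((3*x)+b)) -> ((b*(3*x))+(b*b))
Apply FACTOR at root (target: ((b*(3*x))+(b*b))): ((b*(3*x))+(b*b)) -> (b*((3*x)+b))
Apply DISTRIBUTE at root (target: (b*((3*x)+b))): (b*((3*x)+b)) -> ((b*(3*x))+(b*b))
Apply FACTOR at root (target: ((b*(3*x))+(b*b))): ((b*(3*x))+(b*b)) -> (b*((3*x)+b))
Apply DISTRIBUTE at root (target: (b*((3*x)+b))): (b*((3*x)+b)) -> ((b*(3*x))+(b*b))

Answer: ((b*(3*x))+(b*b))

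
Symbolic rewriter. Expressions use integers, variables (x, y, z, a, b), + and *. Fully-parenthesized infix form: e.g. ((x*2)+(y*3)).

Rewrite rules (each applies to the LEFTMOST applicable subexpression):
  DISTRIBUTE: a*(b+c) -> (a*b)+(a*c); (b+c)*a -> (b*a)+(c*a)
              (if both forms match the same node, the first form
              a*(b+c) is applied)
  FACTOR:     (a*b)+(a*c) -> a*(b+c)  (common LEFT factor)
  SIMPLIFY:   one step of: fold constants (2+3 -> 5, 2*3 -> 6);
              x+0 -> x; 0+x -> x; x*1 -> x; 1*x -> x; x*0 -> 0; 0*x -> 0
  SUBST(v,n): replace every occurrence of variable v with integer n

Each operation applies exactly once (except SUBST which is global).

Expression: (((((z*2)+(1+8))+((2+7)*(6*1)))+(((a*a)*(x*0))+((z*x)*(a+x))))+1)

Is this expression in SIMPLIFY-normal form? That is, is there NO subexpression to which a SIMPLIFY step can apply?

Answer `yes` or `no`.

Answer: no

Derivation:
Expression: (((((z*2)+(1+8))+((2+7)*(6*1)))+(((a*a)*(x*0))+((z*x)*(a+x))))+1)
Scanning for simplifiable subexpressions (pre-order)...
  at root: (((((z*2)+(1+8))+((2+7)*(6*1)))+(((a*a)*(x*0))+((z*x)*(a+x))))+1) (not simplifiable)
  at L: ((((z*2)+(1+8))+((2+7)*(6*1)))+(((a*a)*(x*0))+((z*x)*(a+x)))) (not simplifiable)
  at LL: (((z*2)+(1+8))+((2+7)*(6*1))) (not simplifiable)
  at LLL: ((z*2)+(1+8)) (not simplifiable)
  at LLLL: (z*2) (not simplifiable)
  at LLLR: (1+8) (SIMPLIFIABLE)
  at LLR: ((2+7)*(6*1)) (not simplifiable)
  at LLRL: (2+7) (SIMPLIFIABLE)
  at LLRR: (6*1) (SIMPLIFIABLE)
  at LR: (((a*a)*(x*0))+((z*x)*(a+x))) (not simplifiable)
  at LRL: ((a*a)*(x*0)) (not simplifiable)
  at LRLL: (a*a) (not simplifiable)
  at LRLR: (x*0) (SIMPLIFIABLE)
  at LRR: ((z*x)*(a+x)) (not simplifiable)
  at LRRL: (z*x) (not simplifiable)
  at LRRR: (a+x) (not simplifiable)
Found simplifiable subexpr at path LLLR: (1+8)
One SIMPLIFY step would give: (((((z*2)+9)+((2+7)*(6*1)))+(((a*a)*(x*0))+((z*x)*(a+x))))+1)
-> NOT in normal form.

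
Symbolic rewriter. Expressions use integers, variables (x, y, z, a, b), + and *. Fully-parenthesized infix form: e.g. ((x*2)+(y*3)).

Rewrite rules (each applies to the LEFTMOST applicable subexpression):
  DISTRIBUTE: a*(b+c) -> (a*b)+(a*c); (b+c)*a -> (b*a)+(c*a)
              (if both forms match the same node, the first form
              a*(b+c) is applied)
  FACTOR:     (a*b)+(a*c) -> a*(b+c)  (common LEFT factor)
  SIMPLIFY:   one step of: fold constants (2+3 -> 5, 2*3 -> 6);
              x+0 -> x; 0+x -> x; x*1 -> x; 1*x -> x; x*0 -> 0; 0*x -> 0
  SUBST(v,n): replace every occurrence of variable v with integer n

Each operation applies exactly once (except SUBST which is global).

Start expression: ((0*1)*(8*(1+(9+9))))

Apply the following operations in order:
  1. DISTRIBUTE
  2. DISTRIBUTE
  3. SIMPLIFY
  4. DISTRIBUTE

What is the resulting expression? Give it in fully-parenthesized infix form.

Start: ((0*1)*(8*(1+(9+9))))
Apply DISTRIBUTE at R (target: (8*(1+(9+9)))): ((0*1)*(8*(1+(9+9)))) -> ((0*1)*((8*1)+(8*(9+9))))
Apply DISTRIBUTE at root (target: ((0*1)*((8*1)+(8*(9+9))))): ((0*1)*((8*1)+(8*(9+9)))) -> (((0*1)*(8*1))+((0*1)*(8*(9+9))))
Apply SIMPLIFY at LL (target: (0*1)): (((0*1)*(8*1))+((0*1)*(8*(9+9)))) -> ((0*(8*1))+((0*1)*(8*(9+9))))
Apply DISTRIBUTE at RR (target: (8*(9+9))): ((0*(8*1))+((0*1)*(8*(9+9)))) -> ((0*(8*1))+((0*1)*((8*9)+(8*9))))

Answer: ((0*(8*1))+((0*1)*((8*9)+(8*9))))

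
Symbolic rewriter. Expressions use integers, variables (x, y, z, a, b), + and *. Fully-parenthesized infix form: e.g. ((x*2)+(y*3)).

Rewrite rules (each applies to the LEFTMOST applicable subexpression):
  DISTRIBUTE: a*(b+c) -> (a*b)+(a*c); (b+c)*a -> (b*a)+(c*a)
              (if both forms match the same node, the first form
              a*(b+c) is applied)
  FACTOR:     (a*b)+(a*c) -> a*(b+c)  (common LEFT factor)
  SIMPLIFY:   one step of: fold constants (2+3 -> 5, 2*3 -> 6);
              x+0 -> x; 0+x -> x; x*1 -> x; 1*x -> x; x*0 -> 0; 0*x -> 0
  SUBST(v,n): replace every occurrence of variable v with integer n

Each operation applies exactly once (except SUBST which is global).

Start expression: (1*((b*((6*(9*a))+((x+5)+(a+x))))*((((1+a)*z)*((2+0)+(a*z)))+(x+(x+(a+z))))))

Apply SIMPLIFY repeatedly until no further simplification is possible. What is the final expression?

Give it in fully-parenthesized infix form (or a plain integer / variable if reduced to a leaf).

Start: (1*((b*((6*(9*a))+((x+5)+(a+x))))*((((1+a)*z)*((2+0)+(a*z)))+(x+(x+(a+z))))))
Step 1: at root: (1*((b*((6*(9*a))+((x+5)+(a+x))))*((((1+a)*z)*((2+0)+(a*z)))+(x+(x+(a+z)))))) -> ((b*((6*(9*a))+((x+5)+(a+x))))*((((1+a)*z)*((2+0)+(a*z)))+(x+(x+(a+z))))); overall: (1*((b*((6*(9*a))+((x+5)+(a+x))))*((((1+a)*z)*((2+0)+(a*z)))+(x+(x+(a+z)))))) -> ((b*((6*(9*a))+((x+5)+(a+x))))*((((1+a)*z)*((2+0)+(a*z)))+(x+(x+(a+z)))))
Step 2: at RLRL: (2+0) -> 2; overall: ((b*((6*(9*a))+((x+5)+(a+x))))*((((1+a)*z)*((2+0)+(a*z)))+(x+(x+(a+z))))) -> ((b*((6*(9*a))+((x+5)+(a+x))))*((((1+a)*z)*(2+(a*z)))+(x+(x+(a+z)))))
Fixed point: ((b*((6*(9*a))+((x+5)+(a+x))))*((((1+a)*z)*(2+(a*z)))+(x+(x+(a+z)))))

Answer: ((b*((6*(9*a))+((x+5)+(a+x))))*((((1+a)*z)*(2+(a*z)))+(x+(x+(a+z)))))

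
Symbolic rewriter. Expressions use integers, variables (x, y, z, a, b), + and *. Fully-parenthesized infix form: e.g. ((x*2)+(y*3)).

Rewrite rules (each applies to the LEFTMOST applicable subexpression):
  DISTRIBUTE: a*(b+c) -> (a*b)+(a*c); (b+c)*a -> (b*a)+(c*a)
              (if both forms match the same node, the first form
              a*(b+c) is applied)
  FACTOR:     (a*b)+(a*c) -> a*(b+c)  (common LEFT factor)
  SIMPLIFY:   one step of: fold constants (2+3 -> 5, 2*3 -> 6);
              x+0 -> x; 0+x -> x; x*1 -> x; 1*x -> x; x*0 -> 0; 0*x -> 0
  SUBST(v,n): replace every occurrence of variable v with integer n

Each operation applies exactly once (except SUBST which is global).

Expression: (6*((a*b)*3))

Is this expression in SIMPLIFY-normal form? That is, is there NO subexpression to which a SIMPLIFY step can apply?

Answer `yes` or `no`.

Expression: (6*((a*b)*3))
Scanning for simplifiable subexpressions (pre-order)...
  at root: (6*((a*b)*3)) (not simplifiable)
  at R: ((a*b)*3) (not simplifiable)
  at RL: (a*b) (not simplifiable)
Result: no simplifiable subexpression found -> normal form.

Answer: yes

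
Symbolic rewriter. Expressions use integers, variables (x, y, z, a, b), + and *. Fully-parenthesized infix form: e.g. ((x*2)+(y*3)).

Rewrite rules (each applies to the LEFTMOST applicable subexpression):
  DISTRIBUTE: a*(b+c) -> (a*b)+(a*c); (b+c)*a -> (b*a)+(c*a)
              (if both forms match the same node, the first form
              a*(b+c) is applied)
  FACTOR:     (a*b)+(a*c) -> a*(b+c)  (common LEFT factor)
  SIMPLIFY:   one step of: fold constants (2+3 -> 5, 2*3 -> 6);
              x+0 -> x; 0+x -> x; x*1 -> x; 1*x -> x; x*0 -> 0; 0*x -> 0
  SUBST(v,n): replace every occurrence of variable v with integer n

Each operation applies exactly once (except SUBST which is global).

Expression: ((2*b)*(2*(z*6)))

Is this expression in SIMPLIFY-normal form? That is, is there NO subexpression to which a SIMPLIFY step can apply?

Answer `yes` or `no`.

Answer: yes

Derivation:
Expression: ((2*b)*(2*(z*6)))
Scanning for simplifiable subexpressions (pre-order)...
  at root: ((2*b)*(2*(z*6))) (not simplifiable)
  at L: (2*b) (not simplifiable)
  at R: (2*(z*6)) (not simplifiable)
  at RR: (z*6) (not simplifiable)
Result: no simplifiable subexpression found -> normal form.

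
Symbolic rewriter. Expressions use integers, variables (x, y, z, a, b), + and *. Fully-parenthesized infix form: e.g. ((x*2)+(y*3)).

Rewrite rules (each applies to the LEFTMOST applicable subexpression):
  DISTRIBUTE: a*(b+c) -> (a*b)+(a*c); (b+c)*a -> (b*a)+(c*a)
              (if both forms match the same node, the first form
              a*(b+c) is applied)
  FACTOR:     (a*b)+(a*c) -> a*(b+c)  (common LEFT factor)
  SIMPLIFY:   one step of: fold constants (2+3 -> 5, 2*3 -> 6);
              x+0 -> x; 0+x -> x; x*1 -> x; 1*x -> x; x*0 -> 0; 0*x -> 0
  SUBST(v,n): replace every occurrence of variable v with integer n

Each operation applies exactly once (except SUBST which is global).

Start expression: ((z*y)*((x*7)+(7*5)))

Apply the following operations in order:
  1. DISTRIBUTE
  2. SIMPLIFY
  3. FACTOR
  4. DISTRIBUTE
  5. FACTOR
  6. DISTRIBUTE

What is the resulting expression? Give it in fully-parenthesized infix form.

Start: ((z*y)*((x*7)+(7*5)))
Apply DISTRIBUTE at root (target: ((z*y)*((x*7)+(7*5)))): ((z*y)*((x*7)+(7*5))) -> (((z*y)*(x*7))+((z*y)*(7*5)))
Apply SIMPLIFY at RR (target: (7*5)): (((z*y)*(x*7))+((z*y)*(7*5))) -> (((z*y)*(x*7))+((z*y)*35))
Apply FACTOR at root (target: (((z*y)*(x*7))+((z*y)*35))): (((z*y)*(x*7))+((z*y)*35)) -> ((z*y)*((x*7)+35))
Apply DISTRIBUTE at root (target: ((z*y)*((x*7)+35))): ((z*y)*((x*7)+35)) -> (((z*y)*(x*7))+((z*y)*35))
Apply FACTOR at root (target: (((z*y)*(x*7))+((z*y)*35))): (((z*y)*(x*7))+((z*y)*35)) -> ((z*y)*((x*7)+35))
Apply DISTRIBUTE at root (target: ((z*y)*((x*7)+35))): ((z*y)*((x*7)+35)) -> (((z*y)*(x*7))+((z*y)*35))

Answer: (((z*y)*(x*7))+((z*y)*35))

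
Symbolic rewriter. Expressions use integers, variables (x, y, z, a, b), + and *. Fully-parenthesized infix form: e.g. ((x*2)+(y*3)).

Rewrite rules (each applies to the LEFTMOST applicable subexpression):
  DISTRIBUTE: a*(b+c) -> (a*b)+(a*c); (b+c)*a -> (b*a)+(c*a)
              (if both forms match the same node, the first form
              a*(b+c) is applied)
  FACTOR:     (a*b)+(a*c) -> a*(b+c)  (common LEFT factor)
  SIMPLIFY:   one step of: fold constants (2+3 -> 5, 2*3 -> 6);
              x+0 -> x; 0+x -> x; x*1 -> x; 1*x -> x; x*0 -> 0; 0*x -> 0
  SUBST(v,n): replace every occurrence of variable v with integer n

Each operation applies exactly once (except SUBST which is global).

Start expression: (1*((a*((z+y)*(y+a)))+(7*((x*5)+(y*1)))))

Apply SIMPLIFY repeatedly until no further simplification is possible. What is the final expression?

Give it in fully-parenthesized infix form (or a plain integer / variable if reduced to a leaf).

Answer: ((a*((z+y)*(y+a)))+(7*((x*5)+y)))

Derivation:
Start: (1*((a*((z+y)*(y+a)))+(7*((x*5)+(y*1)))))
Step 1: at root: (1*((a*((z+y)*(y+a)))+(7*((x*5)+(y*1))))) -> ((a*((z+y)*(y+a)))+(7*((x*5)+(y*1)))); overall: (1*((a*((z+y)*(y+a)))+(7*((x*5)+(y*1))))) -> ((a*((z+y)*(y+a)))+(7*((x*5)+(y*1))))
Step 2: at RRR: (y*1) -> y; overall: ((a*((z+y)*(y+a)))+(7*((x*5)+(y*1)))) -> ((a*((z+y)*(y+a)))+(7*((x*5)+y)))
Fixed point: ((a*((z+y)*(y+a)))+(7*((x*5)+y)))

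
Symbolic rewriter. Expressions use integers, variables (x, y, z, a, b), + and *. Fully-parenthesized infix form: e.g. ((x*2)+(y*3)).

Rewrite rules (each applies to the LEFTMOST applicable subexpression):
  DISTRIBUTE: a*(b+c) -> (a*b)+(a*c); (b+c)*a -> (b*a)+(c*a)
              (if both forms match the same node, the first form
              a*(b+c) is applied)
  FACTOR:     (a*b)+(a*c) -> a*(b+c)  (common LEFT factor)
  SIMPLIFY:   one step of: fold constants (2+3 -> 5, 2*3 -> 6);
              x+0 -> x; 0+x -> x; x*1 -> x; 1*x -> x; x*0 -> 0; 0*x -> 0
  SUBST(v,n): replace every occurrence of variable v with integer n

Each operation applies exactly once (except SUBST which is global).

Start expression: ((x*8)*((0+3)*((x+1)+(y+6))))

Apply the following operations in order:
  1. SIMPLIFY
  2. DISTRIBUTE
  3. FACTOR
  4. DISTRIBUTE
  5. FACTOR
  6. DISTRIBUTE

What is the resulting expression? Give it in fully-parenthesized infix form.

Answer: ((x*8)*((3*(x+1))+(3*(y+6))))

Derivation:
Start: ((x*8)*((0+3)*((x+1)+(y+6))))
Apply SIMPLIFY at RL (target: (0+3)): ((x*8)*((0+3)*((x+1)+(y+6)))) -> ((x*8)*(3*((x+1)+(y+6))))
Apply DISTRIBUTE at R (target: (3*((x+1)+(y+6)))): ((x*8)*(3*((x+1)+(y+6)))) -> ((x*8)*((3*(x+1))+(3*(y+6))))
Apply FACTOR at R (target: ((3*(x+1))+(3*(y+6)))): ((x*8)*((3*(x+1))+(3*(y+6)))) -> ((x*8)*(3*((x+1)+(y+6))))
Apply DISTRIBUTE at R (target: (3*((x+1)+(y+6)))): ((x*8)*(3*((x+1)+(y+6)))) -> ((x*8)*((3*(x+1))+(3*(y+6))))
Apply FACTOR at R (target: ((3*(x+1))+(3*(y+6)))): ((x*8)*((3*(x+1))+(3*(y+6)))) -> ((x*8)*(3*((x+1)+(y+6))))
Apply DISTRIBUTE at R (target: (3*((x+1)+(y+6)))): ((x*8)*(3*((x+1)+(y+6)))) -> ((x*8)*((3*(x+1))+(3*(y+6))))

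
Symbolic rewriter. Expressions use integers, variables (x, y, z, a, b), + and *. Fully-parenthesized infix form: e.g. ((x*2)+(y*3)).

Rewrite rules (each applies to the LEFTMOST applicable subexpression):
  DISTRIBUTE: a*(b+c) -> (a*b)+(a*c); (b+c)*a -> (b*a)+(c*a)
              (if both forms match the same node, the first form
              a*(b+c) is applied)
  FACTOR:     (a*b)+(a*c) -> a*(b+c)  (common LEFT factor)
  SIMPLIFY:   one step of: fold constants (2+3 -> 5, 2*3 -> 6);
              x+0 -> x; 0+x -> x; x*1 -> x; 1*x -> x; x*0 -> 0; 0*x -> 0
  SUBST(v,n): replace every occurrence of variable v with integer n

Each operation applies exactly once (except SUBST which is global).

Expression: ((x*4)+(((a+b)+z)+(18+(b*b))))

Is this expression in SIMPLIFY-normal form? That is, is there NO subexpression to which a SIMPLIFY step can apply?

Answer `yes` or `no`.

Answer: yes

Derivation:
Expression: ((x*4)+(((a+b)+z)+(18+(b*b))))
Scanning for simplifiable subexpressions (pre-order)...
  at root: ((x*4)+(((a+b)+z)+(18+(b*b)))) (not simplifiable)
  at L: (x*4) (not simplifiable)
  at R: (((a+b)+z)+(18+(b*b))) (not simplifiable)
  at RL: ((a+b)+z) (not simplifiable)
  at RLL: (a+b) (not simplifiable)
  at RR: (18+(b*b)) (not simplifiable)
  at RRR: (b*b) (not simplifiable)
Result: no simplifiable subexpression found -> normal form.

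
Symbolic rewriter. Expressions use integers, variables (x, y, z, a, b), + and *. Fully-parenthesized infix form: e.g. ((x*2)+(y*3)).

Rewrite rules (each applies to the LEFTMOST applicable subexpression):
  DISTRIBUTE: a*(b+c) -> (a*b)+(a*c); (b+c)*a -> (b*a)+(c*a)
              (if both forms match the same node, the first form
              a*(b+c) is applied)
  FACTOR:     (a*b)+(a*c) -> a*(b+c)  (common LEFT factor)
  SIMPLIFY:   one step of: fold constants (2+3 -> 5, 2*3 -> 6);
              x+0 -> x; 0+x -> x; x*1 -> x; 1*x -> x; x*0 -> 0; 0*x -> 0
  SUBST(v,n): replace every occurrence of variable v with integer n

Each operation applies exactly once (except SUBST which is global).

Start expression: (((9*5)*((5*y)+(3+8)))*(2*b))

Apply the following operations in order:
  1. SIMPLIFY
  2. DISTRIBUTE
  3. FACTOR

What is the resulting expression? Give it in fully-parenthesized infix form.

Start: (((9*5)*((5*y)+(3+8)))*(2*b))
Apply SIMPLIFY at LL (target: (9*5)): (((9*5)*((5*y)+(3+8)))*(2*b)) -> ((45*((5*y)+(3+8)))*(2*b))
Apply DISTRIBUTE at L (target: (45*((5*y)+(3+8)))): ((45*((5*y)+(3+8)))*(2*b)) -> (((45*(5*y))+(45*(3+8)))*(2*b))
Apply FACTOR at L (target: ((45*(5*y))+(45*(3+8)))): (((45*(5*y))+(45*(3+8)))*(2*b)) -> ((45*((5*y)+(3+8)))*(2*b))

Answer: ((45*((5*y)+(3+8)))*(2*b))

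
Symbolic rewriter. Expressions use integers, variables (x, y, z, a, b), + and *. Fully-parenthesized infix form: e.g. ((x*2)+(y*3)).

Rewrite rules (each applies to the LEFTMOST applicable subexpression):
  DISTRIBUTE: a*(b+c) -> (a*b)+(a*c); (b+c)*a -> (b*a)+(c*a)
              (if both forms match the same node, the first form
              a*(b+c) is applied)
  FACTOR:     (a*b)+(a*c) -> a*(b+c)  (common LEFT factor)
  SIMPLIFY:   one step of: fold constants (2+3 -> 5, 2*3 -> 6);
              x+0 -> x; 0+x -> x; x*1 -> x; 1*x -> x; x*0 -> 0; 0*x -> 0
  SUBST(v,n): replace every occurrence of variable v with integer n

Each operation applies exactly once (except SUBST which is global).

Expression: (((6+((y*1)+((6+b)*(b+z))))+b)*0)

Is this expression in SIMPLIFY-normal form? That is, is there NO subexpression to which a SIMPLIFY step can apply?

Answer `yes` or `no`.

Answer: no

Derivation:
Expression: (((6+((y*1)+((6+b)*(b+z))))+b)*0)
Scanning for simplifiable subexpressions (pre-order)...
  at root: (((6+((y*1)+((6+b)*(b+z))))+b)*0) (SIMPLIFIABLE)
  at L: ((6+((y*1)+((6+b)*(b+z))))+b) (not simplifiable)
  at LL: (6+((y*1)+((6+b)*(b+z)))) (not simplifiable)
  at LLR: ((y*1)+((6+b)*(b+z))) (not simplifiable)
  at LLRL: (y*1) (SIMPLIFIABLE)
  at LLRR: ((6+b)*(b+z)) (not simplifiable)
  at LLRRL: (6+b) (not simplifiable)
  at LLRRR: (b+z) (not simplifiable)
Found simplifiable subexpr at path root: (((6+((y*1)+((6+b)*(b+z))))+b)*0)
One SIMPLIFY step would give: 0
-> NOT in normal form.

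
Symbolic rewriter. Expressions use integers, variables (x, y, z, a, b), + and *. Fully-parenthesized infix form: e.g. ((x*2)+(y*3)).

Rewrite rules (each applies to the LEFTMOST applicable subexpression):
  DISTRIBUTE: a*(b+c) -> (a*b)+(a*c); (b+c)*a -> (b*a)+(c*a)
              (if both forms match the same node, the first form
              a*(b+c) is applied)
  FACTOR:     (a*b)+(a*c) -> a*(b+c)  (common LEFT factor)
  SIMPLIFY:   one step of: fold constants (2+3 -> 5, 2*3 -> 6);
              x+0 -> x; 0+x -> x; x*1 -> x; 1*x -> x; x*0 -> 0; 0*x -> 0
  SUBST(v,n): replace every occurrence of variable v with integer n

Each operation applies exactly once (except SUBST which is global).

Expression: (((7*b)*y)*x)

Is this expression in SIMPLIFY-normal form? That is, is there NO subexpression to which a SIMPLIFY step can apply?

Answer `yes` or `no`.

Answer: yes

Derivation:
Expression: (((7*b)*y)*x)
Scanning for simplifiable subexpressions (pre-order)...
  at root: (((7*b)*y)*x) (not simplifiable)
  at L: ((7*b)*y) (not simplifiable)
  at LL: (7*b) (not simplifiable)
Result: no simplifiable subexpression found -> normal form.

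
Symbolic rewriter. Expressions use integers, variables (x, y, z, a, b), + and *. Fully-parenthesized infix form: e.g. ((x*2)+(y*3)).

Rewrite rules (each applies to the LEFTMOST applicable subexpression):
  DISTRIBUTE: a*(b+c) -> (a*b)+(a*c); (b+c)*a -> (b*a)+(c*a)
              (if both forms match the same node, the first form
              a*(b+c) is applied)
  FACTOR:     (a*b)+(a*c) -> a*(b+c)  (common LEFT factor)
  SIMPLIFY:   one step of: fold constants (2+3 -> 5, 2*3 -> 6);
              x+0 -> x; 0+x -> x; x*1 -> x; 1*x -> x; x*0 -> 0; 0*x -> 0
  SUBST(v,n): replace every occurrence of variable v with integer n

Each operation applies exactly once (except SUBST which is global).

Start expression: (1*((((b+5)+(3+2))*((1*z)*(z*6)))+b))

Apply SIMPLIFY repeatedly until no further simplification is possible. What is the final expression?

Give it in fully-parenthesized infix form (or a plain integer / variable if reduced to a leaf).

Answer: ((((b+5)+5)*(z*(z*6)))+b)

Derivation:
Start: (1*((((b+5)+(3+2))*((1*z)*(z*6)))+b))
Step 1: at root: (1*((((b+5)+(3+2))*((1*z)*(z*6)))+b)) -> ((((b+5)+(3+2))*((1*z)*(z*6)))+b); overall: (1*((((b+5)+(3+2))*((1*z)*(z*6)))+b)) -> ((((b+5)+(3+2))*((1*z)*(z*6)))+b)
Step 2: at LLR: (3+2) -> 5; overall: ((((b+5)+(3+2))*((1*z)*(z*6)))+b) -> ((((b+5)+5)*((1*z)*(z*6)))+b)
Step 3: at LRL: (1*z) -> z; overall: ((((b+5)+5)*((1*z)*(z*6)))+b) -> ((((b+5)+5)*(z*(z*6)))+b)
Fixed point: ((((b+5)+5)*(z*(z*6)))+b)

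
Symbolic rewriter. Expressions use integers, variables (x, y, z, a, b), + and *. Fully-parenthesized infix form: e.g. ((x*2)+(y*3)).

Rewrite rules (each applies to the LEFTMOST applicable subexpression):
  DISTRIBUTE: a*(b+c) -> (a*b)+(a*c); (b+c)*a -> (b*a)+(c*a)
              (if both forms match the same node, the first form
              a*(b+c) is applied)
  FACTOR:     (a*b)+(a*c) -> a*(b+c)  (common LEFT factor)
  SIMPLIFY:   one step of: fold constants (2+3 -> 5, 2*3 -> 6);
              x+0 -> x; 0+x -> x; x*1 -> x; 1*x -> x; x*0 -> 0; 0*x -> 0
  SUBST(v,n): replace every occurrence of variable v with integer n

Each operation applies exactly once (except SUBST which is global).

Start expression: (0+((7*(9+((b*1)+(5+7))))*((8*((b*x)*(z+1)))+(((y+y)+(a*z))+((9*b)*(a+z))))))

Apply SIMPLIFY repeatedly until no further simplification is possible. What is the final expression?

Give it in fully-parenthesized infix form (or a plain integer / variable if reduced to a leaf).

Start: (0+((7*(9+((b*1)+(5+7))))*((8*((b*x)*(z+1)))+(((y+y)+(a*z))+((9*b)*(a+z))))))
Step 1: at root: (0+((7*(9+((b*1)+(5+7))))*((8*((b*x)*(z+1)))+(((y+y)+(a*z))+((9*b)*(a+z)))))) -> ((7*(9+((b*1)+(5+7))))*((8*((b*x)*(z+1)))+(((y+y)+(a*z))+((9*b)*(a+z))))); overall: (0+((7*(9+((b*1)+(5+7))))*((8*((b*x)*(z+1)))+(((y+y)+(a*z))+((9*b)*(a+z)))))) -> ((7*(9+((b*1)+(5+7))))*((8*((b*x)*(z+1)))+(((y+y)+(a*z))+((9*b)*(a+z)))))
Step 2: at LRRL: (b*1) -> b; overall: ((7*(9+((b*1)+(5+7))))*((8*((b*x)*(z+1)))+(((y+y)+(a*z))+((9*b)*(a+z))))) -> ((7*(9+(b+(5+7))))*((8*((b*x)*(z+1)))+(((y+y)+(a*z))+((9*b)*(a+z)))))
Step 3: at LRRR: (5+7) -> 12; overall: ((7*(9+(b+(5+7))))*((8*((b*x)*(z+1)))+(((y+y)+(a*z))+((9*b)*(a+z))))) -> ((7*(9+(b+12)))*((8*((b*x)*(z+1)))+(((y+y)+(a*z))+((9*b)*(a+z)))))
Fixed point: ((7*(9+(b+12)))*((8*((b*x)*(z+1)))+(((y+y)+(a*z))+((9*b)*(a+z)))))

Answer: ((7*(9+(b+12)))*((8*((b*x)*(z+1)))+(((y+y)+(a*z))+((9*b)*(a+z)))))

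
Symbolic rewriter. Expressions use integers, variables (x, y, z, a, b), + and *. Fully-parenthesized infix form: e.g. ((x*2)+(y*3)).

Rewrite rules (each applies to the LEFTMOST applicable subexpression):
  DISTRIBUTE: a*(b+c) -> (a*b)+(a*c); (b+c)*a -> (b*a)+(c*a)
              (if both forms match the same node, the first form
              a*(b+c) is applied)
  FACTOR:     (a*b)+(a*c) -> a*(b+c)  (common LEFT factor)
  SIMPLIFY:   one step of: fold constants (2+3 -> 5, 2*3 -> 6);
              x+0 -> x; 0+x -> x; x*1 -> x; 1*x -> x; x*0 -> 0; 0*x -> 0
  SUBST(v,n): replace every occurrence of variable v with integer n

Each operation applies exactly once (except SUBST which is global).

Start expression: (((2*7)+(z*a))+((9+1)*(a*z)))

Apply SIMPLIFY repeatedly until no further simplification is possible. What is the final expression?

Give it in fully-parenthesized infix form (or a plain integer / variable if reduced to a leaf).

Start: (((2*7)+(z*a))+((9+1)*(a*z)))
Step 1: at LL: (2*7) -> 14; overall: (((2*7)+(z*a))+((9+1)*(a*z))) -> ((14+(z*a))+((9+1)*(a*z)))
Step 2: at RL: (9+1) -> 10; overall: ((14+(z*a))+((9+1)*(a*z))) -> ((14+(z*a))+(10*(a*z)))
Fixed point: ((14+(z*a))+(10*(a*z)))

Answer: ((14+(z*a))+(10*(a*z)))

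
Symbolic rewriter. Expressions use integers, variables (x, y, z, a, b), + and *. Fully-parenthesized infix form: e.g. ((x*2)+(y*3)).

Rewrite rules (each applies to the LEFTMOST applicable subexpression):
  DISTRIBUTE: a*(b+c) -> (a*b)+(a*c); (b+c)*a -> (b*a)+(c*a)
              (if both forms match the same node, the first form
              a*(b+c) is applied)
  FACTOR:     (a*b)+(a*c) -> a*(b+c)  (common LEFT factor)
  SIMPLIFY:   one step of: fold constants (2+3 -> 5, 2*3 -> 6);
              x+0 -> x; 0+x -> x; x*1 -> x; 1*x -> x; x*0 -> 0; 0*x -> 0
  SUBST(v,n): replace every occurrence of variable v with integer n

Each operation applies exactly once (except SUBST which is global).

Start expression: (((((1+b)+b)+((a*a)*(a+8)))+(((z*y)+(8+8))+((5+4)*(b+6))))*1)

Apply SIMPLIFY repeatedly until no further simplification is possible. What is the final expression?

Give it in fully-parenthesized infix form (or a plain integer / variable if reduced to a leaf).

Start: (((((1+b)+b)+((a*a)*(a+8)))+(((z*y)+(8+8))+((5+4)*(b+6))))*1)
Step 1: at root: (((((1+b)+b)+((a*a)*(a+8)))+(((z*y)+(8+8))+((5+4)*(b+6))))*1) -> ((((1+b)+b)+((a*a)*(a+8)))+(((z*y)+(8+8))+((5+4)*(b+6)))); overall: (((((1+b)+b)+((a*a)*(a+8)))+(((z*y)+(8+8))+((5+4)*(b+6))))*1) -> ((((1+b)+b)+((a*a)*(a+8)))+(((z*y)+(8+8))+((5+4)*(b+6))))
Step 2: at RLR: (8+8) -> 16; overall: ((((1+b)+b)+((a*a)*(a+8)))+(((z*y)+(8+8))+((5+4)*(b+6)))) -> ((((1+b)+b)+((a*a)*(a+8)))+(((z*y)+16)+((5+4)*(b+6))))
Step 3: at RRL: (5+4) -> 9; overall: ((((1+b)+b)+((a*a)*(a+8)))+(((z*y)+16)+((5+4)*(b+6)))) -> ((((1+b)+b)+((a*a)*(a+8)))+(((z*y)+16)+(9*(b+6))))
Fixed point: ((((1+b)+b)+((a*a)*(a+8)))+(((z*y)+16)+(9*(b+6))))

Answer: ((((1+b)+b)+((a*a)*(a+8)))+(((z*y)+16)+(9*(b+6))))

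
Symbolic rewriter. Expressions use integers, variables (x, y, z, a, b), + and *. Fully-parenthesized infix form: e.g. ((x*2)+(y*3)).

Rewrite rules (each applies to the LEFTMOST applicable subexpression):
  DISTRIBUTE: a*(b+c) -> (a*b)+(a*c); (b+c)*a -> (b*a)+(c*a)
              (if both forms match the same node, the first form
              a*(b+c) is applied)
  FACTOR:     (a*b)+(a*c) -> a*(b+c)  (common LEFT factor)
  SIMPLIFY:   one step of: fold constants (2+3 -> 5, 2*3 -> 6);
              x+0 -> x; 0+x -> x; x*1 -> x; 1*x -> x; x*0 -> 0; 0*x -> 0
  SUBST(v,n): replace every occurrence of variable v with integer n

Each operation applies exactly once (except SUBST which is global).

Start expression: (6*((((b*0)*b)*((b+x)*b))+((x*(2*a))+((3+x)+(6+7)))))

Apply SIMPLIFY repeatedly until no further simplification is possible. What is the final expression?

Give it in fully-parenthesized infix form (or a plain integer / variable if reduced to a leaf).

Answer: (6*((x*(2*a))+((3+x)+13)))

Derivation:
Start: (6*((((b*0)*b)*((b+x)*b))+((x*(2*a))+((3+x)+(6+7)))))
Step 1: at RLLL: (b*0) -> 0; overall: (6*((((b*0)*b)*((b+x)*b))+((x*(2*a))+((3+x)+(6+7))))) -> (6*(((0*b)*((b+x)*b))+((x*(2*a))+((3+x)+(6+7)))))
Step 2: at RLL: (0*b) -> 0; overall: (6*(((0*b)*((b+x)*b))+((x*(2*a))+((3+x)+(6+7))))) -> (6*((0*((b+x)*b))+((x*(2*a))+((3+x)+(6+7)))))
Step 3: at RL: (0*((b+x)*b)) -> 0; overall: (6*((0*((b+x)*b))+((x*(2*a))+((3+x)+(6+7))))) -> (6*(0+((x*(2*a))+((3+x)+(6+7)))))
Step 4: at R: (0+((x*(2*a))+((3+x)+(6+7)))) -> ((x*(2*a))+((3+x)+(6+7))); overall: (6*(0+((x*(2*a))+((3+x)+(6+7))))) -> (6*((x*(2*a))+((3+x)+(6+7))))
Step 5: at RRR: (6+7) -> 13; overall: (6*((x*(2*a))+((3+x)+(6+7)))) -> (6*((x*(2*a))+((3+x)+13)))
Fixed point: (6*((x*(2*a))+((3+x)+13)))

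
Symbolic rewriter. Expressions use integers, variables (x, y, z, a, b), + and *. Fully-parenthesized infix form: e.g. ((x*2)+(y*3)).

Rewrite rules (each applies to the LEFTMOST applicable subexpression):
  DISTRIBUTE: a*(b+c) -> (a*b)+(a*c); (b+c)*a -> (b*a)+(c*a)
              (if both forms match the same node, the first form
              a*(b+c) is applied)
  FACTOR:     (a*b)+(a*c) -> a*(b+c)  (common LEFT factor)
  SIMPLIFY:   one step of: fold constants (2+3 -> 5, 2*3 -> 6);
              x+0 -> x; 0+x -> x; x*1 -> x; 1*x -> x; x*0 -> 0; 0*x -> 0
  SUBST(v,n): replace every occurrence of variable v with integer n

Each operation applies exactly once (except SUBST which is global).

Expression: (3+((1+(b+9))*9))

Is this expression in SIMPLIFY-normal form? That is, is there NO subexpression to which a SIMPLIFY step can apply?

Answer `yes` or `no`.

Expression: (3+((1+(b+9))*9))
Scanning for simplifiable subexpressions (pre-order)...
  at root: (3+((1+(b+9))*9)) (not simplifiable)
  at R: ((1+(b+9))*9) (not simplifiable)
  at RL: (1+(b+9)) (not simplifiable)
  at RLR: (b+9) (not simplifiable)
Result: no simplifiable subexpression found -> normal form.

Answer: yes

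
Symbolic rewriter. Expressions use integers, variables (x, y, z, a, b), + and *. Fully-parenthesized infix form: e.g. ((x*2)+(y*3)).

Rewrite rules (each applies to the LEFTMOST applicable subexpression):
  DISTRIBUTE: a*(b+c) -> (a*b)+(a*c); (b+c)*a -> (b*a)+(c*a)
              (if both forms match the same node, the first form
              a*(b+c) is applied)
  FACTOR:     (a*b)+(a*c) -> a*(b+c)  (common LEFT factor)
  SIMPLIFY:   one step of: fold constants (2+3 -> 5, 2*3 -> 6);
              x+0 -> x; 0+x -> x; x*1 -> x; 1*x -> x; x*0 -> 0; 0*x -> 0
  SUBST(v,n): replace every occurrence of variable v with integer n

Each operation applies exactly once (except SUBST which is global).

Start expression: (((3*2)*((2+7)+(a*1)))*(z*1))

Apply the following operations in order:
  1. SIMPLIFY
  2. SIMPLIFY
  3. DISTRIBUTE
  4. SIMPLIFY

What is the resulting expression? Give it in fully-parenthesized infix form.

Start: (((3*2)*((2+7)+(a*1)))*(z*1))
Apply SIMPLIFY at LL (target: (3*2)): (((3*2)*((2+7)+(a*1)))*(z*1)) -> ((6*((2+7)+(a*1)))*(z*1))
Apply SIMPLIFY at LRL (target: (2+7)): ((6*((2+7)+(a*1)))*(z*1)) -> ((6*(9+(a*1)))*(z*1))
Apply DISTRIBUTE at L (target: (6*(9+(a*1)))): ((6*(9+(a*1)))*(z*1)) -> (((6*9)+(6*(a*1)))*(z*1))
Apply SIMPLIFY at LL (target: (6*9)): (((6*9)+(6*(a*1)))*(z*1)) -> ((54+(6*(a*1)))*(z*1))

Answer: ((54+(6*(a*1)))*(z*1))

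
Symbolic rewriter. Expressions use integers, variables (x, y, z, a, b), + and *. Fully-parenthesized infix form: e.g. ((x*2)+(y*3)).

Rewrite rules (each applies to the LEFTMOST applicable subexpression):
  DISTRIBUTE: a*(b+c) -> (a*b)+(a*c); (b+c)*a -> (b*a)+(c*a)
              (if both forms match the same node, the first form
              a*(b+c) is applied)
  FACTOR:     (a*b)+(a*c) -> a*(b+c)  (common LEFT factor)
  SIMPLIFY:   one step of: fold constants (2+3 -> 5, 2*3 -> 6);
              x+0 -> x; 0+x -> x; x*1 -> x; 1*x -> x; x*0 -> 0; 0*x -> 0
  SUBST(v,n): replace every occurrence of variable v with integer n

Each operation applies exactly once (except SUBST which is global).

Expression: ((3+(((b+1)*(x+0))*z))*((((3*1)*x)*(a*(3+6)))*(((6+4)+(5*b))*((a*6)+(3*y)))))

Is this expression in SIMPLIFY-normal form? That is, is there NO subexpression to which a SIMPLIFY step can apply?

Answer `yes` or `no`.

Expression: ((3+(((b+1)*(x+0))*z))*((((3*1)*x)*(a*(3+6)))*(((6+4)+(5*b))*((a*6)+(3*y)))))
Scanning for simplifiable subexpressions (pre-order)...
  at root: ((3+(((b+1)*(x+0))*z))*((((3*1)*x)*(a*(3+6)))*(((6+4)+(5*b))*((a*6)+(3*y))))) (not simplifiable)
  at L: (3+(((b+1)*(x+0))*z)) (not simplifiable)
  at LR: (((b+1)*(x+0))*z) (not simplifiable)
  at LRL: ((b+1)*(x+0)) (not simplifiable)
  at LRLL: (b+1) (not simplifiable)
  at LRLR: (x+0) (SIMPLIFIABLE)
  at R: ((((3*1)*x)*(a*(3+6)))*(((6+4)+(5*b))*((a*6)+(3*y)))) (not simplifiable)
  at RL: (((3*1)*x)*(a*(3+6))) (not simplifiable)
  at RLL: ((3*1)*x) (not simplifiable)
  at RLLL: (3*1) (SIMPLIFIABLE)
  at RLR: (a*(3+6)) (not simplifiable)
  at RLRR: (3+6) (SIMPLIFIABLE)
  at RR: (((6+4)+(5*b))*((a*6)+(3*y))) (not simplifiable)
  at RRL: ((6+4)+(5*b)) (not simplifiable)
  at RRLL: (6+4) (SIMPLIFIABLE)
  at RRLR: (5*b) (not simplifiable)
  at RRR: ((a*6)+(3*y)) (not simplifiable)
  at RRRL: (a*6) (not simplifiable)
  at RRRR: (3*y) (not simplifiable)
Found simplifiable subexpr at path LRLR: (x+0)
One SIMPLIFY step would give: ((3+(((b+1)*x)*z))*((((3*1)*x)*(a*(3+6)))*(((6+4)+(5*b))*((a*6)+(3*y)))))
-> NOT in normal form.

Answer: no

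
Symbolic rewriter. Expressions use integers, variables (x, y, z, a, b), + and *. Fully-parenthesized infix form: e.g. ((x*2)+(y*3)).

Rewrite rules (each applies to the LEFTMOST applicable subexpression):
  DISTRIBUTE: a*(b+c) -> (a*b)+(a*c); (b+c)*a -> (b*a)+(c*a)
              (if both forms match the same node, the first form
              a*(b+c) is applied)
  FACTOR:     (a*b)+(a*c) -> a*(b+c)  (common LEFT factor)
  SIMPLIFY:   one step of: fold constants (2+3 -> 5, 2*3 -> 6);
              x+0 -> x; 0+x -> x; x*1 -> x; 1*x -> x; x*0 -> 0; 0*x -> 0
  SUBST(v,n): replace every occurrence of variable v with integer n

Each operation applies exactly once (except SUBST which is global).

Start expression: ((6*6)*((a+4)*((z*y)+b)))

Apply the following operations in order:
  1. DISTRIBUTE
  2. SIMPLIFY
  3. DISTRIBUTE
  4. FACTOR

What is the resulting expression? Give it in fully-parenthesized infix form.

Answer: (36*(((a+4)*(z*y))+((a+4)*b)))

Derivation:
Start: ((6*6)*((a+4)*((z*y)+b)))
Apply DISTRIBUTE at R (target: ((a+4)*((z*y)+b))): ((6*6)*((a+4)*((z*y)+b))) -> ((6*6)*(((a+4)*(z*y))+((a+4)*b)))
Apply SIMPLIFY at L (target: (6*6)): ((6*6)*(((a+4)*(z*y))+((a+4)*b))) -> (36*(((a+4)*(z*y))+((a+4)*b)))
Apply DISTRIBUTE at root (target: (36*(((a+4)*(z*y))+((a+4)*b)))): (36*(((a+4)*(z*y))+((a+4)*b))) -> ((36*((a+4)*(z*y)))+(36*((a+4)*b)))
Apply FACTOR at root (target: ((36*((a+4)*(z*y)))+(36*((a+4)*b)))): ((36*((a+4)*(z*y)))+(36*((a+4)*b))) -> (36*(((a+4)*(z*y))+((a+4)*b)))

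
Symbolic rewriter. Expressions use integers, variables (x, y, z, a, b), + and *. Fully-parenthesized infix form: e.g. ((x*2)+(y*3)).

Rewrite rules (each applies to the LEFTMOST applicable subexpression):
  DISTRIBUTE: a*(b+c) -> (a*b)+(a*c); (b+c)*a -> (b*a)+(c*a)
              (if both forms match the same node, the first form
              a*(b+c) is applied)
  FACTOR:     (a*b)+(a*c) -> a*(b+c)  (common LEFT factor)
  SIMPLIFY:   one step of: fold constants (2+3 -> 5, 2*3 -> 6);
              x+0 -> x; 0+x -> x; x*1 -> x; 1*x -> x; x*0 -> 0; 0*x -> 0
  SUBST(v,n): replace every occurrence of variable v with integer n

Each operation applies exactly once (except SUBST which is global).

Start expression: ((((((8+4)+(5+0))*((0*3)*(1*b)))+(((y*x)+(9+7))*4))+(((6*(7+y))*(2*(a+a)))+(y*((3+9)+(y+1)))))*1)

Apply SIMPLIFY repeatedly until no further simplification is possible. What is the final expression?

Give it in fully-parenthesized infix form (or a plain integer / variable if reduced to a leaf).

Start: ((((((8+4)+(5+0))*((0*3)*(1*b)))+(((y*x)+(9+7))*4))+(((6*(7+y))*(2*(a+a)))+(y*((3+9)+(y+1)))))*1)
Step 1: at root: ((((((8+4)+(5+0))*((0*3)*(1*b)))+(((y*x)+(9+7))*4))+(((6*(7+y))*(2*(a+a)))+(y*((3+9)+(y+1)))))*1) -> (((((8+4)+(5+0))*((0*3)*(1*b)))+(((y*x)+(9+7))*4))+(((6*(7+y))*(2*(a+a)))+(y*((3+9)+(y+1))))); overall: ((((((8+4)+(5+0))*((0*3)*(1*b)))+(((y*x)+(9+7))*4))+(((6*(7+y))*(2*(a+a)))+(y*((3+9)+(y+1)))))*1) -> (((((8+4)+(5+0))*((0*3)*(1*b)))+(((y*x)+(9+7))*4))+(((6*(7+y))*(2*(a+a)))+(y*((3+9)+(y+1)))))
Step 2: at LLLL: (8+4) -> 12; overall: (((((8+4)+(5+0))*((0*3)*(1*b)))+(((y*x)+(9+7))*4))+(((6*(7+y))*(2*(a+a)))+(y*((3+9)+(y+1))))) -> ((((12+(5+0))*((0*3)*(1*b)))+(((y*x)+(9+7))*4))+(((6*(7+y))*(2*(a+a)))+(y*((3+9)+(y+1)))))
Step 3: at LLLR: (5+0) -> 5; overall: ((((12+(5+0))*((0*3)*(1*b)))+(((y*x)+(9+7))*4))+(((6*(7+y))*(2*(a+a)))+(y*((3+9)+(y+1))))) -> ((((12+5)*((0*3)*(1*b)))+(((y*x)+(9+7))*4))+(((6*(7+y))*(2*(a+a)))+(y*((3+9)+(y+1)))))
Step 4: at LLL: (12+5) -> 17; overall: ((((12+5)*((0*3)*(1*b)))+(((y*x)+(9+7))*4))+(((6*(7+y))*(2*(a+a)))+(y*((3+9)+(y+1))))) -> (((17*((0*3)*(1*b)))+(((y*x)+(9+7))*4))+(((6*(7+y))*(2*(a+a)))+(y*((3+9)+(y+1)))))
Step 5: at LLRL: (0*3) -> 0; overall: (((17*((0*3)*(1*b)))+(((y*x)+(9+7))*4))+(((6*(7+y))*(2*(a+a)))+(y*((3+9)+(y+1))))) -> (((17*(0*(1*b)))+(((y*x)+(9+7))*4))+(((6*(7+y))*(2*(a+a)))+(y*((3+9)+(y+1)))))
Step 6: at LLR: (0*(1*b)) -> 0; overall: (((17*(0*(1*b)))+(((y*x)+(9+7))*4))+(((6*(7+y))*(2*(a+a)))+(y*((3+9)+(y+1))))) -> (((17*0)+(((y*x)+(9+7))*4))+(((6*(7+y))*(2*(a+a)))+(y*((3+9)+(y+1)))))
Step 7: at LL: (17*0) -> 0; overall: (((17*0)+(((y*x)+(9+7))*4))+(((6*(7+y))*(2*(a+a)))+(y*((3+9)+(y+1))))) -> ((0+(((y*x)+(9+7))*4))+(((6*(7+y))*(2*(a+a)))+(y*((3+9)+(y+1)))))
Step 8: at L: (0+(((y*x)+(9+7))*4)) -> (((y*x)+(9+7))*4); overall: ((0+(((y*x)+(9+7))*4))+(((6*(7+y))*(2*(a+a)))+(y*((3+9)+(y+1))))) -> ((((y*x)+(9+7))*4)+(((6*(7+y))*(2*(a+a)))+(y*((3+9)+(y+1)))))
Step 9: at LLR: (9+7) -> 16; overall: ((((y*x)+(9+7))*4)+(((6*(7+y))*(2*(a+a)))+(y*((3+9)+(y+1))))) -> ((((y*x)+16)*4)+(((6*(7+y))*(2*(a+a)))+(y*((3+9)+(y+1)))))
Step 10: at RRRL: (3+9) -> 12; overall: ((((y*x)+16)*4)+(((6*(7+y))*(2*(a+a)))+(y*((3+9)+(y+1))))) -> ((((y*x)+16)*4)+(((6*(7+y))*(2*(a+a)))+(y*(12+(y+1)))))
Fixed point: ((((y*x)+16)*4)+(((6*(7+y))*(2*(a+a)))+(y*(12+(y+1)))))

Answer: ((((y*x)+16)*4)+(((6*(7+y))*(2*(a+a)))+(y*(12+(y+1)))))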